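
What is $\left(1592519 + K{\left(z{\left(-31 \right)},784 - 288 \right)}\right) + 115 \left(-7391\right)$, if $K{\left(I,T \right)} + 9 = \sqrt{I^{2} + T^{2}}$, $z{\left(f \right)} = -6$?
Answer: $742545 + 2 \sqrt{61513} \approx 7.4304 \cdot 10^{5}$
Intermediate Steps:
$K{\left(I,T \right)} = -9 + \sqrt{I^{2} + T^{2}}$
$\left(1592519 + K{\left(z{\left(-31 \right)},784 - 288 \right)}\right) + 115 \left(-7391\right) = \left(1592519 - \left(9 - \sqrt{\left(-6\right)^{2} + \left(784 - 288\right)^{2}}\right)\right) + 115 \left(-7391\right) = \left(1592519 - \left(9 - \sqrt{36 + 496^{2}}\right)\right) - 849965 = \left(1592519 - \left(9 - \sqrt{36 + 246016}\right)\right) - 849965 = \left(1592519 - \left(9 - \sqrt{246052}\right)\right) - 849965 = \left(1592519 - \left(9 - 2 \sqrt{61513}\right)\right) - 849965 = \left(1592510 + 2 \sqrt{61513}\right) - 849965 = 742545 + 2 \sqrt{61513}$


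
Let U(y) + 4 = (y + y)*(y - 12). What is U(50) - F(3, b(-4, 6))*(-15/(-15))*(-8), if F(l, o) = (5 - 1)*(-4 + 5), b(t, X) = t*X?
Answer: 3828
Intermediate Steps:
b(t, X) = X*t
F(l, o) = 4 (F(l, o) = 4*1 = 4)
U(y) = -4 + 2*y*(-12 + y) (U(y) = -4 + (y + y)*(y - 12) = -4 + (2*y)*(-12 + y) = -4 + 2*y*(-12 + y))
U(50) - F(3, b(-4, 6))*(-15/(-15))*(-8) = (-4 - 24*50 + 2*50²) - 4*(-15/(-15))*(-8) = (-4 - 1200 + 2*2500) - 4*(-15*(-1/15))*(-8) = (-4 - 1200 + 5000) - 4*1*(-8) = 3796 - 4*(-8) = 3796 - 1*(-32) = 3796 + 32 = 3828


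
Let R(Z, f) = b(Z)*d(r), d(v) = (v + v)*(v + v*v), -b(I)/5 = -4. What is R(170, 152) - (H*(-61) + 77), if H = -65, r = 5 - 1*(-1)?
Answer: 6038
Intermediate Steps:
r = 6 (r = 5 + 1 = 6)
b(I) = 20 (b(I) = -5*(-4) = 20)
d(v) = 2*v*(v + v²) (d(v) = (2*v)*(v + v²) = 2*v*(v + v²))
R(Z, f) = 10080 (R(Z, f) = 20*(2*6²*(1 + 6)) = 20*(2*36*7) = 20*504 = 10080)
R(170, 152) - (H*(-61) + 77) = 10080 - (-65*(-61) + 77) = 10080 - (3965 + 77) = 10080 - 1*4042 = 10080 - 4042 = 6038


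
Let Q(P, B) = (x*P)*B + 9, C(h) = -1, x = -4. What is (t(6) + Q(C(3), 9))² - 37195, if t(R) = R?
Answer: -34594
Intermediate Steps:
Q(P, B) = 9 - 4*B*P (Q(P, B) = (-4*P)*B + 9 = -4*B*P + 9 = 9 - 4*B*P)
(t(6) + Q(C(3), 9))² - 37195 = (6 + (9 - 4*9*(-1)))² - 37195 = (6 + (9 + 36))² - 37195 = (6 + 45)² - 37195 = 51² - 37195 = 2601 - 37195 = -34594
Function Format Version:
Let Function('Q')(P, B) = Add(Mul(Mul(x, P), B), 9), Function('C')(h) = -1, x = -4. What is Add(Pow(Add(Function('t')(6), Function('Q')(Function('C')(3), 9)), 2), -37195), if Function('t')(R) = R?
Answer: -34594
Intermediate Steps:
Function('Q')(P, B) = Add(9, Mul(-4, B, P)) (Function('Q')(P, B) = Add(Mul(Mul(-4, P), B), 9) = Add(Mul(-4, B, P), 9) = Add(9, Mul(-4, B, P)))
Add(Pow(Add(Function('t')(6), Function('Q')(Function('C')(3), 9)), 2), -37195) = Add(Pow(Add(6, Add(9, Mul(-4, 9, -1))), 2), -37195) = Add(Pow(Add(6, Add(9, 36)), 2), -37195) = Add(Pow(Add(6, 45), 2), -37195) = Add(Pow(51, 2), -37195) = Add(2601, -37195) = -34594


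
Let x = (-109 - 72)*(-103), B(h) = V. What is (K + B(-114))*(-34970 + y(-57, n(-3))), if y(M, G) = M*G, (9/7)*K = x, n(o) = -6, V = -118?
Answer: -4482213692/9 ≈ -4.9802e+8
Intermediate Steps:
B(h) = -118
x = 18643 (x = -181*(-103) = 18643)
K = 130501/9 (K = (7/9)*18643 = 130501/9 ≈ 14500.)
y(M, G) = G*M
(K + B(-114))*(-34970 + y(-57, n(-3))) = (130501/9 - 118)*(-34970 - 6*(-57)) = 129439*(-34970 + 342)/9 = (129439/9)*(-34628) = -4482213692/9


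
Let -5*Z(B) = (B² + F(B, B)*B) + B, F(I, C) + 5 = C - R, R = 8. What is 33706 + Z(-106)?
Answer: 144786/5 ≈ 28957.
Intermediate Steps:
F(I, C) = -13 + C (F(I, C) = -5 + (C - 1*8) = -5 + (C - 8) = -5 + (-8 + C) = -13 + C)
Z(B) = -B/5 - B²/5 - B*(-13 + B)/5 (Z(B) = -((B² + (-13 + B)*B) + B)/5 = -((B² + B*(-13 + B)) + B)/5 = -(B + B² + B*(-13 + B))/5 = -B/5 - B²/5 - B*(-13 + B)/5)
33706 + Z(-106) = 33706 + (⅖)*(-106)*(6 - 1*(-106)) = 33706 + (⅖)*(-106)*(6 + 106) = 33706 + (⅖)*(-106)*112 = 33706 - 23744/5 = 144786/5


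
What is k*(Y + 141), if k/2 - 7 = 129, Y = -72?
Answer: 18768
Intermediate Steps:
k = 272 (k = 14 + 2*129 = 14 + 258 = 272)
k*(Y + 141) = 272*(-72 + 141) = 272*69 = 18768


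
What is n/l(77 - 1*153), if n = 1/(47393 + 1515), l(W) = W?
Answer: -1/3717008 ≈ -2.6903e-7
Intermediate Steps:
n = 1/48908 ≈ 2.0447e-5
n/l(77 - 1*153) = 1/(48908*(77 - 1*153)) = 1/(48908*(77 - 153)) = (1/48908)/(-76) = (1/48908)*(-1/76) = -1/3717008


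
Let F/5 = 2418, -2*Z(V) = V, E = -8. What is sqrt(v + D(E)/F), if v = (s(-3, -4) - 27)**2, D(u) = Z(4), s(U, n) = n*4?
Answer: 2*sqrt(16891549545)/6045 ≈ 43.000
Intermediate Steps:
s(U, n) = 4*n
Z(V) = -V/2
F = 12090 (F = 5*2418 = 12090)
D(u) = -2 (D(u) = -1/2*4 = -2)
v = 1849 (v = (4*(-4) - 27)**2 = (-16 - 27)**2 = (-43)**2 = 1849)
sqrt(v + D(E)/F) = sqrt(1849 - 2/12090) = sqrt(1849 - 2*1/12090) = sqrt(1849 - 1/6045) = sqrt(11177204/6045) = 2*sqrt(16891549545)/6045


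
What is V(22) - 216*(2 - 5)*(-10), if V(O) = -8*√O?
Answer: -6480 - 8*√22 ≈ -6517.5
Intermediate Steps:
V(22) - 216*(2 - 5)*(-10) = -8*√22 - 216*(2 - 5)*(-10) = -8*√22 - (-648)*(-10) = -8*√22 - 216*30 = -8*√22 - 6480 = -6480 - 8*√22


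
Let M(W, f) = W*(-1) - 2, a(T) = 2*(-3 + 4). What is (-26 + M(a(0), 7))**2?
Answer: 900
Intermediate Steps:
a(T) = 2 (a(T) = 2*1 = 2)
M(W, f) = -2 - W (M(W, f) = -W - 2 = -2 - W)
(-26 + M(a(0), 7))**2 = (-26 + (-2 - 1*2))**2 = (-26 + (-2 - 2))**2 = (-26 - 4)**2 = (-30)**2 = 900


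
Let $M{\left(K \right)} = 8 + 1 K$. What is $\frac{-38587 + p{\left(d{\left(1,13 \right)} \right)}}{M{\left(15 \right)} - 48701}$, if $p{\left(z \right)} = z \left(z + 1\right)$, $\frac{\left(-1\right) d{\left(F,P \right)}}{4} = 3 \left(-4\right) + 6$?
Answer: $\frac{37987}{48678} \approx 0.78037$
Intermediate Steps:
$d{\left(F,P \right)} = 24$ ($d{\left(F,P \right)} = - 4 \left(3 \left(-4\right) + 6\right) = - 4 \left(-12 + 6\right) = \left(-4\right) \left(-6\right) = 24$)
$M{\left(K \right)} = 8 + K$
$p{\left(z \right)} = z \left(1 + z\right)$
$\frac{-38587 + p{\left(d{\left(1,13 \right)} \right)}}{M{\left(15 \right)} - 48701} = \frac{-38587 + 24 \left(1 + 24\right)}{\left(8 + 15\right) - 48701} = \frac{-38587 + 24 \cdot 25}{23 - 48701} = \frac{-38587 + 600}{-48678} = \left(-37987\right) \left(- \frac{1}{48678}\right) = \frac{37987}{48678}$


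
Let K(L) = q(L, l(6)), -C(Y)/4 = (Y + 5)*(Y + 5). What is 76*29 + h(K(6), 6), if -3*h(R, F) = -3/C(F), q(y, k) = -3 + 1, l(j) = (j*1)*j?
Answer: 1066735/484 ≈ 2204.0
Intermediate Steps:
l(j) = j**2 (l(j) = j*j = j**2)
C(Y) = -4*(5 + Y)**2 (C(Y) = -4*(Y + 5)*(Y + 5) = -4*(5 + Y)*(5 + Y) = -4*(5 + Y)**2)
q(y, k) = -2
K(L) = -2
h(R, F) = -1/(4*(5 + F)**2) (h(R, F) = -(-1)/((-4*(5 + F)**2)) = -(-1)*(-1/(4*(5 + F)**2)) = -1/(4*(5 + F)**2))
76*29 + h(K(6), 6) = 76*29 - 1/(4*(5 + 6)**2) = 2204 - 1/4/11**2 = 2204 - 1/4*1/121 = 2204 - 1/484 = 1066735/484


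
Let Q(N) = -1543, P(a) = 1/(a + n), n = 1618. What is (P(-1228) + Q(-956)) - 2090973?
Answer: -816081239/390 ≈ -2.0925e+6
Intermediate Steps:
P(a) = 1/(1618 + a) (P(a) = 1/(a + 1618) = 1/(1618 + a))
(P(-1228) + Q(-956)) - 2090973 = (1/(1618 - 1228) - 1543) - 2090973 = (1/390 - 1543) - 2090973 = -601769/390 - 2090973 = -816081239/390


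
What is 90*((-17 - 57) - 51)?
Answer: -11250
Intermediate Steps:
90*((-17 - 57) - 51) = 90*(-74 - 51) = 90*(-125) = -11250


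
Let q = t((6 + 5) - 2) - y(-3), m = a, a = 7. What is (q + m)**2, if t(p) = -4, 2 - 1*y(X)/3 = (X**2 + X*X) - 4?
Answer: 1521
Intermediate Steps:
y(X) = 18 - 6*X**2 (y(X) = 6 - 3*((X**2 + X*X) - 4) = 6 - 3*((X**2 + X**2) - 4) = 6 - 3*(2*X**2 - 4) = 6 - 3*(-4 + 2*X**2) = 6 + (12 - 6*X**2) = 18 - 6*X**2)
m = 7
q = 32 (q = -4 - (18 - 6*(-3)**2) = -4 - (18 - 6*9) = -4 - (18 - 54) = -4 - 1*(-36) = -4 + 36 = 32)
(q + m)**2 = (32 + 7)**2 = 39**2 = 1521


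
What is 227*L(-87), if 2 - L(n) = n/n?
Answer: 227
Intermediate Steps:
L(n) = 1 (L(n) = 2 - n/n = 2 - 1*1 = 2 - 1 = 1)
227*L(-87) = 227*1 = 227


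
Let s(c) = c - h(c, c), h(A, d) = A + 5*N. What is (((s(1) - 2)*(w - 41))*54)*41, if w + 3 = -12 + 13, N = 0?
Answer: 190404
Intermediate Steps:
h(A, d) = A (h(A, d) = A + 5*0 = A + 0 = A)
w = -2 (w = -3 + (-12 + 13) = -3 + 1 = -2)
s(c) = 0 (s(c) = c - c = 0)
(((s(1) - 2)*(w - 41))*54)*41 = (((0 - 2)*(-2 - 41))*54)*41 = (-2*(-43)*54)*41 = (86*54)*41 = 4644*41 = 190404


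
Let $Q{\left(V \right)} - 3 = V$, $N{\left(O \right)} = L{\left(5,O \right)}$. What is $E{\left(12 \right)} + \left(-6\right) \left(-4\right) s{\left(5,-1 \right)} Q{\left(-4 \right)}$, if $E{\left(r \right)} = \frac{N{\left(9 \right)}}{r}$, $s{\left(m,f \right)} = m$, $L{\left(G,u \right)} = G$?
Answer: $- \frac{1435}{12} \approx -119.58$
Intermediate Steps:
$N{\left(O \right)} = 5$
$Q{\left(V \right)} = 3 + V$
$E{\left(r \right)} = \frac{5}{r}$
$E{\left(12 \right)} + \left(-6\right) \left(-4\right) s{\left(5,-1 \right)} Q{\left(-4 \right)} = \frac{5}{12} + \left(-6\right) \left(-4\right) 5 \left(3 - 4\right) = 5 \cdot \frac{1}{12} + 24 \cdot 5 \left(-1\right) = \frac{5}{12} + 120 \left(-1\right) = \frac{5}{12} - 120 = - \frac{1435}{12}$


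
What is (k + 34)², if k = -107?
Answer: 5329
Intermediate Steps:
(k + 34)² = (-107 + 34)² = (-73)² = 5329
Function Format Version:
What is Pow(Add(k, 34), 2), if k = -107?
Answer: 5329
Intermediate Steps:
Pow(Add(k, 34), 2) = Pow(Add(-107, 34), 2) = Pow(-73, 2) = 5329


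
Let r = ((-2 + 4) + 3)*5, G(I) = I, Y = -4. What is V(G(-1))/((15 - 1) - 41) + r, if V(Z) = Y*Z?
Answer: 671/27 ≈ 24.852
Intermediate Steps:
V(Z) = -4*Z
r = 25 (r = (2 + 3)*5 = 5*5 = 25)
V(G(-1))/((15 - 1) - 41) + r = (-4*(-1))/((15 - 1) - 41) + 25 = 4/(14 - 41) + 25 = 4/(-27) + 25 = 4*(-1/27) + 25 = -4/27 + 25 = 671/27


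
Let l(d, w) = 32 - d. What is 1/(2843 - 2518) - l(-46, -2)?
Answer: -25349/325 ≈ -77.997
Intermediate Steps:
1/(2843 - 2518) - l(-46, -2) = 1/(2843 - 2518) - (32 - 1*(-46)) = 1/325 - (32 + 46) = 1/325 - 1*78 = 1/325 - 78 = -25349/325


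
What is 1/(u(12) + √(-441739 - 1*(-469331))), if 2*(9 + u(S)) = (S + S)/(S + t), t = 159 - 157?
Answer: 399/1348759 + 98*√6898/1348759 ≈ 0.0063305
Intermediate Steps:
t = 2
u(S) = -9 + S/(2 + S) (u(S) = -9 + ((S + S)/(S + 2))/2 = -9 + ((2*S)/(2 + S))/2 = -9 + (2*S/(2 + S))/2 = -9 + S/(2 + S))
1/(u(12) + √(-441739 - 1*(-469331))) = 1/(2*(-9 - 4*12)/(2 + 12) + √(-441739 - 1*(-469331))) = 1/(2*(-9 - 48)/14 + √(-441739 + 469331)) = 1/(2*(1/14)*(-57) + √27592) = 1/(-57/7 + 2*√6898)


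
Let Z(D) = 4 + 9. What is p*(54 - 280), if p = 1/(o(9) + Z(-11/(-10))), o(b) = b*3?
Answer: -113/20 ≈ -5.6500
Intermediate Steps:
Z(D) = 13
o(b) = 3*b
p = 1/40 (p = 1/(3*9 + 13) = 1/(27 + 13) = 1/40 ≈ 0.025000)
p*(54 - 280) = (54 - 280)/40 = (1/40)*(-226) = -113/20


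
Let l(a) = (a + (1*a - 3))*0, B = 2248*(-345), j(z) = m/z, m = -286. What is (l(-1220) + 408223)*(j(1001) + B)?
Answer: -2216210825606/7 ≈ -3.1660e+11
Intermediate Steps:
j(z) = -286/z
B = -775560
l(a) = 0 (l(a) = (a + (a - 3))*0 = (a + (-3 + a))*0 = (-3 + 2*a)*0 = 0)
(l(-1220) + 408223)*(j(1001) + B) = (0 + 408223)*(-286/1001 - 775560) = 408223*(-286*1/1001 - 775560) = 408223*(-2/7 - 775560) = 408223*(-5428922/7) = -2216210825606/7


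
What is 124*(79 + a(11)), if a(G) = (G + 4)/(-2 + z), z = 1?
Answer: 7936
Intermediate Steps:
a(G) = -4 - G (a(G) = (G + 4)/(-2 + 1) = (4 + G)/(-1) = (4 + G)*(-1) = -4 - G)
124*(79 + a(11)) = 124*(79 + (-4 - 1*11)) = 124*(79 + (-4 - 11)) = 124*(79 - 15) = 124*64 = 7936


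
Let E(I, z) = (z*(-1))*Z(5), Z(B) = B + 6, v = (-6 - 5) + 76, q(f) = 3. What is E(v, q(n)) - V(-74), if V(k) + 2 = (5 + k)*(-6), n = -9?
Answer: -445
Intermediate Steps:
v = 65 (v = -11 + 76 = 65)
Z(B) = 6 + B
V(k) = -32 - 6*k (V(k) = -2 + (5 + k)*(-6) = -2 + (-30 - 6*k) = -32 - 6*k)
E(I, z) = -11*z (E(I, z) = (z*(-1))*(6 + 5) = -z*11 = -11*z)
E(v, q(n)) - V(-74) = -11*3 - (-32 - 6*(-74)) = -33 - (-32 + 444) = -33 - 1*412 = -33 - 412 = -445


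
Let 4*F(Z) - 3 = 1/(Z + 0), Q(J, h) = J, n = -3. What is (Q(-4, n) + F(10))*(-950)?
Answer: 12255/4 ≈ 3063.8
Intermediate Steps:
F(Z) = ¾ + 1/(4*Z) (F(Z) = ¾ + 1/(4*(Z + 0)) = ¾ + 1/(4*Z))
(Q(-4, n) + F(10))*(-950) = (-4 + (¼)*(1 + 3*10)/10)*(-950) = (-4 + (¼)*(⅒)*(1 + 30))*(-950) = (-4 + (¼)*(⅒)*31)*(-950) = (-4 + 31/40)*(-950) = -129/40*(-950) = 12255/4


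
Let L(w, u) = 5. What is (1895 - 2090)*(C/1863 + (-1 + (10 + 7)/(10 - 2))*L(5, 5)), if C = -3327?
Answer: -1239745/1656 ≈ -748.64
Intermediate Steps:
(1895 - 2090)*(C/1863 + (-1 + (10 + 7)/(10 - 2))*L(5, 5)) = (1895 - 2090)*(-3327/1863 + (-1 + (10 + 7)/(10 - 2))*5) = -195*(-3327*1/1863 + (-1 + 17/8)*5) = -195*(-1109/621 + (-1 + 17*(⅛))*5) = -195*(-1109/621 + (-1 + 17/8)*5) = -195*(-1109/621 + (9/8)*5) = -195*(-1109/621 + 45/8) = -195*19073/4968 = -1239745/1656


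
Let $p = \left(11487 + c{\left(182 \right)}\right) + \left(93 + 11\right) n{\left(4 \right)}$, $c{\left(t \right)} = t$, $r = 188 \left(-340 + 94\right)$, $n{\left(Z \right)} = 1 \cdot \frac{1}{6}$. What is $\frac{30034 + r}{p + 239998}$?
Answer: $- \frac{48642}{755053} \approx -0.064422$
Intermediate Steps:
$n{\left(Z \right)} = \frac{1}{6}$ ($n{\left(Z \right)} = 1 \cdot \frac{1}{6} = \frac{1}{6}$)
$r = -46248$ ($r = 188 \left(-246\right) = -46248$)
$p = \frac{35059}{3}$ ($p = \left(11487 + 182\right) + \left(93 + 11\right) \frac{1}{6} = 11669 + 104 \cdot \frac{1}{6} = 11669 + \frac{52}{3} = \frac{35059}{3} \approx 11686.0$)
$\frac{30034 + r}{p + 239998} = \frac{30034 - 46248}{\frac{35059}{3} + 239998} = - \frac{16214}{\frac{755053}{3}} = \left(-16214\right) \frac{3}{755053} = - \frac{48642}{755053}$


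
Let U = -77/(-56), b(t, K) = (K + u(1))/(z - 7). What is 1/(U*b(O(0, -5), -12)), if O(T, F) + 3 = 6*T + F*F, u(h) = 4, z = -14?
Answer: 21/11 ≈ 1.9091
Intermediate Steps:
O(T, F) = -3 + F² + 6*T (O(T, F) = -3 + (6*T + F*F) = -3 + (6*T + F²) = -3 + (F² + 6*T) = -3 + F² + 6*T)
b(t, K) = -4/21 - K/21 (b(t, K) = (K + 4)/(-14 - 7) = (4 + K)/(-21) = (4 + K)*(-1/21) = -4/21 - K/21)
U = 11/8 (U = -77*(-1/56) = 11/8 ≈ 1.3750)
1/(U*b(O(0, -5), -12)) = 1/(11*(-4/21 - 1/21*(-12))/8) = 1/(11*(-4/21 + 4/7)/8) = 1/((11/8)*(8/21)) = 1/(11/21) = 21/11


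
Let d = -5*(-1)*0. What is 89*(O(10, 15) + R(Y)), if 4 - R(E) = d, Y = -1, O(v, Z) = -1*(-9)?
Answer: 1157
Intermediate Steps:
O(v, Z) = 9
d = 0 (d = 5*0 = 0)
R(E) = 4 (R(E) = 4 - 1*0 = 4 + 0 = 4)
89*(O(10, 15) + R(Y)) = 89*(9 + 4) = 89*13 = 1157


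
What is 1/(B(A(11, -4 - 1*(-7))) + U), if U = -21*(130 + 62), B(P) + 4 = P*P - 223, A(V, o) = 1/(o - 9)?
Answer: -36/153323 ≈ -0.00023480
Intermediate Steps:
A(V, o) = 1/(-9 + o)
B(P) = -227 + P² (B(P) = -4 + (P*P - 223) = -4 + (P² - 223) = -4 + (-223 + P²) = -227 + P²)
U = -4032 (U = -21*192 = -4032)
1/(B(A(11, -4 - 1*(-7))) + U) = 1/((-227 + (1/(-9 + (-4 - 1*(-7))))²) - 4032) = 1/((-227 + (1/(-9 + (-4 + 7)))²) - 4032) = 1/((-227 + (1/(-9 + 3))²) - 4032) = 1/((-227 + (1/(-6))²) - 4032) = 1/((-227 + (-⅙)²) - 4032) = 1/((-227 + 1/36) - 4032) = 1/(-8171/36 - 4032) = 1/(-153323/36) = -36/153323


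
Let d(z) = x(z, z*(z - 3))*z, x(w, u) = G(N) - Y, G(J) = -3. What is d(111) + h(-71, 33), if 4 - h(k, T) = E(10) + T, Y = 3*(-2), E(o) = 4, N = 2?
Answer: 300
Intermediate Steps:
Y = -6
h(k, T) = -T (h(k, T) = 4 - (4 + T) = 4 + (-4 - T) = -T)
x(w, u) = 3 (x(w, u) = -3 - 1*(-6) = -3 + 6 = 3)
d(z) = 3*z
d(111) + h(-71, 33) = 3*111 - 1*33 = 333 - 33 = 300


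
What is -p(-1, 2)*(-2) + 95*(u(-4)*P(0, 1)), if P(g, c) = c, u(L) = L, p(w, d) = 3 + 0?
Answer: -374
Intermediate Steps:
p(w, d) = 3
-p(-1, 2)*(-2) + 95*(u(-4)*P(0, 1)) = -1*3*(-2) + 95*(-4*1) = -3*(-2) + 95*(-4) = 6 - 380 = -374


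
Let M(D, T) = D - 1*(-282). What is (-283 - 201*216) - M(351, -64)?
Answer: -44332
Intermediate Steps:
M(D, T) = 282 + D (M(D, T) = D + 282 = 282 + D)
(-283 - 201*216) - M(351, -64) = (-283 - 201*216) - (282 + 351) = (-283 - 43416) - 1*633 = -43699 - 633 = -44332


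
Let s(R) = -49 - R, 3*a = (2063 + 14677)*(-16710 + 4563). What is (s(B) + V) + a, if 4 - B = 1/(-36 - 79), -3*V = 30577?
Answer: -23387724343/345 ≈ -6.7790e+7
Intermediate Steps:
V = -30577/3 (V = -1/3*30577 = -30577/3 ≈ -10192.)
B = 461/115 (B = 4 - 1/(-36 - 79) = 4 - 1/(-115) = 4 - 1*(-1/115) = 4 + 1/115 = 461/115 ≈ 4.0087)
a = -67780260 (a = ((2063 + 14677)*(-16710 + 4563))/3 = (16740*(-12147))/3 = (1/3)*(-203340780) = -67780260)
(s(B) + V) + a = ((-49 - 1*461/115) - 30577/3) - 67780260 = ((-49 - 461/115) - 30577/3) - 67780260 = (-6096/115 - 30577/3) - 67780260 = -3534643/345 - 67780260 = -23387724343/345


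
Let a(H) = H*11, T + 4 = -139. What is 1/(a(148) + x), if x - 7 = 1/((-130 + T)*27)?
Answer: 7371/12051584 ≈ 0.00061162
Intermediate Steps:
T = -143 (T = -4 - 139 = -143)
a(H) = 11*H
x = 51596/7371 (x = 7 + 1/((-130 - 143)*27) = 7 + 1/(-273*27) = 7 + 1/(-7371) = 7 - 1/7371 = 51596/7371 ≈ 6.9999)
1/(a(148) + x) = 1/(11*148 + 51596/7371) = 1/(1628 + 51596/7371) = 1/(12051584/7371) = 7371/12051584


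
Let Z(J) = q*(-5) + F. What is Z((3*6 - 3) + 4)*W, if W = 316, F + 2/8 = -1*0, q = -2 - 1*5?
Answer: 10981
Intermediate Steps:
q = -7 (q = -2 - 5 = -7)
F = -¼ (F = -¼ - 1*0 = -¼ + 0 = -¼ ≈ -0.25000)
Z(J) = 139/4 (Z(J) = -7*(-5) - ¼ = 35 - ¼ = 139/4)
Z((3*6 - 3) + 4)*W = (139/4)*316 = 10981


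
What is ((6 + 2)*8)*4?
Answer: 256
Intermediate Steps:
((6 + 2)*8)*4 = (8*8)*4 = 64*4 = 256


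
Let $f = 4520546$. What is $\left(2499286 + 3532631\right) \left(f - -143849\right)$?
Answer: $28135243495215$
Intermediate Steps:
$\left(2499286 + 3532631\right) \left(f - -143849\right) = \left(2499286 + 3532631\right) \left(4520546 - -143849\right) = 6031917 \left(4520546 + \left(144420 - 571\right)\right) = 6031917 \left(4520546 + 143849\right) = 6031917 \cdot 4664395 = 28135243495215$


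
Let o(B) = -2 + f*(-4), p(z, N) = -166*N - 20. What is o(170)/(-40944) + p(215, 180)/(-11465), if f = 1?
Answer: 40809813/15647432 ≈ 2.6081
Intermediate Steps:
p(z, N) = -20 - 166*N
o(B) = -6 (o(B) = -2 + 1*(-4) = -2 - 4 = -6)
o(170)/(-40944) + p(215, 180)/(-11465) = -6/(-40944) + (-20 - 166*180)/(-11465) = -6*(-1/40944) + (-20 - 29880)*(-1/11465) = 1/6824 - 29900*(-1/11465) = 1/6824 + 5980/2293 = 40809813/15647432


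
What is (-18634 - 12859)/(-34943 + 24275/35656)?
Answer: 1122914408/1245903333 ≈ 0.90129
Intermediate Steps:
(-18634 - 12859)/(-34943 + 24275/35656) = -31493/(-34943 + 24275*(1/35656)) = -31493/(-34943 + 24275/35656) = -31493/(-1245903333/35656) = -31493*(-35656/1245903333) = 1122914408/1245903333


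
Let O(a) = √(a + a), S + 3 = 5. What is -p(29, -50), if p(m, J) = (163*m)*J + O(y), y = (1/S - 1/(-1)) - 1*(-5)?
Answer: 236350 - √13 ≈ 2.3635e+5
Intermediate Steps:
S = 2 (S = -3 + 5 = 2)
y = 13/2 (y = (1/2 - 1/(-1)) - 1*(-5) = (1*(½) - 1*(-1)) + 5 = (½ + 1) + 5 = 3/2 + 5 = 13/2 ≈ 6.5000)
O(a) = √2*√a (O(a) = √(2*a) = √2*√a)
p(m, J) = √13 + 163*J*m (p(m, J) = (163*m)*J + √2*√(13/2) = 163*J*m + √2*(√26/2) = 163*J*m + √13 = √13 + 163*J*m)
-p(29, -50) = -(√13 + 163*(-50)*29) = -(√13 - 236350) = -(-236350 + √13) = 236350 - √13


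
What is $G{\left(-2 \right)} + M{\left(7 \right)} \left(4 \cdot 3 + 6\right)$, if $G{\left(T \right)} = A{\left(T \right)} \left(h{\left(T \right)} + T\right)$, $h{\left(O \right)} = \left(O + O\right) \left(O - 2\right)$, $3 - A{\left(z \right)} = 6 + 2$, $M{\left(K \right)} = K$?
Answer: $56$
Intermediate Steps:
$A{\left(z \right)} = -5$ ($A{\left(z \right)} = 3 - \left(6 + 2\right) = 3 - 8 = -5$)
$h{\left(O \right)} = 2 O \left(-2 + O\right)$
$G{\left(T \right)} = - 5 T - 10 T \left(-2 + T\right)$ ($G{\left(T \right)} = - 5 \left(2 T \left(-2 + T\right) + T\right) = - 5 \left(T + 2 T \left(-2 + T\right)\right) = - 5 T - 10 T \left(-2 + T\right)$)
$G{\left(-2 \right)} + M{\left(7 \right)} \left(4 \cdot 3 + 6\right) = 5 \left(-2\right) \left(3 - -4\right) + 7 \left(4 \cdot 3 + 6\right) = 5 \left(-2\right) \left(3 + 4\right) + 7 \left(12 + 6\right) = 5 \left(-2\right) 7 + 7 \cdot 18 = -70 + 126 = 56$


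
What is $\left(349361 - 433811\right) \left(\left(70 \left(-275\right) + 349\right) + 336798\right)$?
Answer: $-26846401650$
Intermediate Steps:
$\left(349361 - 433811\right) \left(\left(70 \left(-275\right) + 349\right) + 336798\right) = - 84450 \left(\left(-19250 + 349\right) + 336798\right) = - 84450 \left(-18901 + 336798\right) = \left(-84450\right) 317897 = -26846401650$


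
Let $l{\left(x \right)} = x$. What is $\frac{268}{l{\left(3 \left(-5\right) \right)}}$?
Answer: $- \frac{268}{15} \approx -17.867$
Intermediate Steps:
$\frac{268}{l{\left(3 \left(-5\right) \right)}} = \frac{268}{3 \left(-5\right)} = \frac{268}{-15} = 268 \left(- \frac{1}{15}\right) = - \frac{268}{15}$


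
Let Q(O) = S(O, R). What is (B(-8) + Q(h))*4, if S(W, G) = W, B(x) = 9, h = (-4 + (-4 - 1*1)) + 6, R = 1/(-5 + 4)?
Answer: 24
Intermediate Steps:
R = -1 (R = 1/(-1) = -1)
h = -3 (h = (-4 + (-4 - 1)) + 6 = (-4 - 5) + 6 = -9 + 6 = -3)
Q(O) = O
(B(-8) + Q(h))*4 = (9 - 3)*4 = 6*4 = 24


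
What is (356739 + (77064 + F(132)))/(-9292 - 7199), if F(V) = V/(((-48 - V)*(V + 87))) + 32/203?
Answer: -289283802452/10997105805 ≈ -26.305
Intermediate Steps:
F(V) = 32/203 + V/((-48 - V)*(87 + V)) (F(V) = V/(((-48 - V)*(87 + V))) + 32*(1/203) = V*(1/((-48 - V)*(87 + V))) + 32/203 = V/((-48 - V)*(87 + V)) + 32/203 = 32/203 + V/((-48 - V)*(87 + V)))
(356739 + (77064 + F(132)))/(-9292 - 7199) = (356739 + (77064 + (133632 + 32*132**2 + 4117*132)/(203*(4176 + 132**2 + 135*132))))/(-9292 - 7199) = (356739 + (77064 + (133632 + 32*17424 + 543444)/(203*(4176 + 17424 + 17820))))/(-16491) = (356739 + (77064 + (1/203)*(133632 + 557568 + 543444)/39420))*(-1/16491) = (356739 + (77064 + (1/203)*(1/39420)*1234644))*(-1/16491) = (356739 + (77064 + 102887/666855))*(-1/16491) = (356739 + 51390616607/666855)*(-1/16491) = (289283802452/666855)*(-1/16491) = -289283802452/10997105805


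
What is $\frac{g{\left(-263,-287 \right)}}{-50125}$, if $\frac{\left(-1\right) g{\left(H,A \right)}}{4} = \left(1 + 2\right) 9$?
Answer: $\frac{108}{50125} \approx 0.0021546$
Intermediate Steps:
$g{\left(H,A \right)} = -108$ ($g{\left(H,A \right)} = - 4 \left(1 + 2\right) 9 = - 4 \cdot 3 \cdot 9 = \left(-4\right) 27 = -108$)
$\frac{g{\left(-263,-287 \right)}}{-50125} = - \frac{108}{-50125} = \left(-108\right) \left(- \frac{1}{50125}\right) = \frac{108}{50125}$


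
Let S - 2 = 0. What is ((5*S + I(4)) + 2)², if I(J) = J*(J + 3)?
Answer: 1600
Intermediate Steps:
S = 2 (S = 2 + 0 = 2)
I(J) = J*(3 + J)
((5*S + I(4)) + 2)² = ((5*2 + 4*(3 + 4)) + 2)² = ((10 + 4*7) + 2)² = ((10 + 28) + 2)² = (38 + 2)² = 40² = 1600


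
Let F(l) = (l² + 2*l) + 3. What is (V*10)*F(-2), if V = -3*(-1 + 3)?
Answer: -180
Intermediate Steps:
F(l) = 3 + l² + 2*l
V = -6 (V = -3*2 = -6)
(V*10)*F(-2) = (-6*10)*(3 + (-2)² + 2*(-2)) = -60*(3 + 4 - 4) = -60*3 = -180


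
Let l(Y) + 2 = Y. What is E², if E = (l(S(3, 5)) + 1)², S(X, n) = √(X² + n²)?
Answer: (1 - √34)⁴ ≈ 544.67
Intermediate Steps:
l(Y) = -2 + Y
E = (-1 + √34)² (E = ((-2 + √(3² + 5²)) + 1)² = ((-2 + √(9 + 25)) + 1)² = ((-2 + √34) + 1)² = (-1 + √34)² ≈ 23.338)
E² = ((1 - √34)²)² = (1 - √34)⁴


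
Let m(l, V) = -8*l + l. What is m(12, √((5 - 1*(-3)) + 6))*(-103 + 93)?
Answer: 840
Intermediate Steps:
m(l, V) = -7*l
m(12, √((5 - 1*(-3)) + 6))*(-103 + 93) = (-7*12)*(-103 + 93) = -84*(-10) = 840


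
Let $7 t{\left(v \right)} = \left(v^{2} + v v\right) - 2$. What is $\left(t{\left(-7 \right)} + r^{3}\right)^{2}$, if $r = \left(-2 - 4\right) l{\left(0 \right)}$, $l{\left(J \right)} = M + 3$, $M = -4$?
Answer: $\frac{2585664}{49} \approx 52769.0$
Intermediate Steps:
$t{\left(v \right)} = - \frac{2}{7} + \frac{2 v^{2}}{7}$ ($t{\left(v \right)} = \frac{\left(v^{2} + v v\right) - 2}{7} = \frac{\left(v^{2} + v^{2}\right) - 2}{7} = \frac{2 v^{2} - 2}{7} = \frac{-2 + 2 v^{2}}{7} = - \frac{2}{7} + \frac{2 v^{2}}{7}$)
$l{\left(J \right)} = -1$ ($l{\left(J \right)} = -4 + 3 = -1$)
$r = 6$ ($r = \left(-2 - 4\right) \left(-1\right) = \left(-6\right) \left(-1\right) = 6$)
$\left(t{\left(-7 \right)} + r^{3}\right)^{2} = \left(\left(- \frac{2}{7} + \frac{2 \left(-7\right)^{2}}{7}\right) + 6^{3}\right)^{2} = \left(\left(- \frac{2}{7} + \frac{2}{7} \cdot 49\right) + 216\right)^{2} = \left(\left(- \frac{2}{7} + 14\right) + 216\right)^{2} = \left(\frac{96}{7} + 216\right)^{2} = \left(\frac{1608}{7}\right)^{2} = \frac{2585664}{49}$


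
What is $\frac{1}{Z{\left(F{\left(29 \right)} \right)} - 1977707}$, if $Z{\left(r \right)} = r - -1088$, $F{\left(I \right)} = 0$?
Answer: $- \frac{1}{1976619} \approx -5.0591 \cdot 10^{-7}$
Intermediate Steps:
$Z{\left(r \right)} = 1088 + r$ ($Z{\left(r \right)} = r + 1088 = 1088 + r$)
$\frac{1}{Z{\left(F{\left(29 \right)} \right)} - 1977707} = \frac{1}{\left(1088 + 0\right) - 1977707} = \frac{1}{1088 - 1977707} = \frac{1}{-1976619} = - \frac{1}{1976619}$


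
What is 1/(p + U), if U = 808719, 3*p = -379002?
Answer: 1/682385 ≈ 1.4654e-6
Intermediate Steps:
p = -126334 (p = (⅓)*(-379002) = -126334)
1/(p + U) = 1/(-126334 + 808719) = 1/682385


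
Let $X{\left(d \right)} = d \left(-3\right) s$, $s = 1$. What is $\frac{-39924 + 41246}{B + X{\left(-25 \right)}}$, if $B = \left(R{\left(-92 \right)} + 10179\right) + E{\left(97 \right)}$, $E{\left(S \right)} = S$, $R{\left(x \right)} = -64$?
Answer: $\frac{1322}{10287} \approx 0.12851$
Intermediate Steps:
$X{\left(d \right)} = - 3 d$ ($X{\left(d \right)} = d \left(-3\right) 1 = - 3 d 1 = - 3 d$)
$B = 10212$ ($B = \left(-64 + 10179\right) + 97 = 10115 + 97 = 10212$)
$\frac{-39924 + 41246}{B + X{\left(-25 \right)}} = \frac{-39924 + 41246}{10212 - -75} = \frac{1322}{10212 + 75} = \frac{1322}{10287}$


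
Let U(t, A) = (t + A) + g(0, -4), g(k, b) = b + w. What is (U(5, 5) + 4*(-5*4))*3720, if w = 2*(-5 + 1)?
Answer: -305040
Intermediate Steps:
w = -8 (w = 2*(-4) = -8)
g(k, b) = -8 + b (g(k, b) = b - 8 = -8 + b)
U(t, A) = -12 + A + t (U(t, A) = (t + A) + (-8 - 4) = (A + t) - 12 = -12 + A + t)
(U(5, 5) + 4*(-5*4))*3720 = ((-12 + 5 + 5) + 4*(-5*4))*3720 = (-2 + 4*(-20))*3720 = (-2 - 80)*3720 = -82*3720 = -305040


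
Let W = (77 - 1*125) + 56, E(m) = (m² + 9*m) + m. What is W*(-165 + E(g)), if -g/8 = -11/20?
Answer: -20328/25 ≈ -813.12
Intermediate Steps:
g = 22/5 (g = -(-88)/20 = -8*(-11/20) = 22/5 ≈ 4.4000)
E(m) = m² + 10*m
W = 8 (W = (77 - 125) + 56 = -48 + 56 = 8)
W*(-165 + E(g)) = 8*(-165 + 22*(10 + 22/5)/5) = 8*(-165 + (22/5)*(72/5)) = 8*(-165 + 1584/25) = 8*(-2541/25) = -20328/25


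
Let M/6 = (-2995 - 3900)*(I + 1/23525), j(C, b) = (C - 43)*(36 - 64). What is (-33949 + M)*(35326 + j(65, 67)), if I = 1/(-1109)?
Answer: -1228422650751582/1043569 ≈ -1.1771e+9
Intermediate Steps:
I = -1/1109 ≈ -0.00090171
j(C, b) = 1204 - 28*C (j(C, b) = (-43 + C)*(-28) = 1204 - 28*C)
M = 185469984/5217845 (M = 6*((-2995 - 3900)*(-1/1109 + 1/23525)) = 6*(-6895*(-1/1109 + 1/23525)) = 6*(-6895*(-22416/26089225)) = 6*(30911664/5217845) = 185469984/5217845 ≈ 35.545)
(-33949 + M)*(35326 + j(65, 67)) = (-33949 + 185469984/5217845)*(35326 + (1204 - 28*65)) = -176955149921*(35326 + (1204 - 1820))/5217845 = -176955149921*(35326 - 616)/5217845 = -176955149921/5217845*34710 = -1228422650751582/1043569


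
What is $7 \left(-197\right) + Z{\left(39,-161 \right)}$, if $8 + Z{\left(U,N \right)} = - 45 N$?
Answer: $5858$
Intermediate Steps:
$Z{\left(U,N \right)} = -8 - 45 N$
$7 \left(-197\right) + Z{\left(39,-161 \right)} = 7 \left(-197\right) - -7237 = -1379 + \left(-8 + 7245\right) = -1379 + 7237 = 5858$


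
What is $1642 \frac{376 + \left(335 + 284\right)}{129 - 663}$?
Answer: $- \frac{816895}{267} \approx -3059.5$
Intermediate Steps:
$1642 \frac{376 + \left(335 + 284\right)}{129 - 663} = 1642 \frac{376 + 619}{-534} = 1642 \cdot 995 \left(- \frac{1}{534}\right) = 1642 \left(- \frac{995}{534}\right) = - \frac{816895}{267}$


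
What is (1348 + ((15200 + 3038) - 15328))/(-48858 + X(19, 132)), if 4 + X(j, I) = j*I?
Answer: -2129/23177 ≈ -0.091858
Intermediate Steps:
X(j, I) = -4 + I*j (X(j, I) = -4 + j*I = -4 + I*j)
(1348 + ((15200 + 3038) - 15328))/(-48858 + X(19, 132)) = (1348 + ((15200 + 3038) - 15328))/(-48858 + (-4 + 132*19)) = (1348 + (18238 - 15328))/(-48858 + (-4 + 2508)) = (1348 + 2910)/(-48858 + 2504) = 4258/(-46354) = 4258*(-1/46354) = -2129/23177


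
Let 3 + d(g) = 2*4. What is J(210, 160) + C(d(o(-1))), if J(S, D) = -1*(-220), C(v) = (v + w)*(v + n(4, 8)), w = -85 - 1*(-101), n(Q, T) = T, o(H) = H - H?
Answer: 493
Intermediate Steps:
o(H) = 0
d(g) = 5 (d(g) = -3 + 2*4 = -3 + 8 = 5)
w = 16 (w = -85 + 101 = 16)
C(v) = (8 + v)*(16 + v) (C(v) = (v + 16)*(v + 8) = (16 + v)*(8 + v) = (8 + v)*(16 + v))
J(S, D) = 220
J(210, 160) + C(d(o(-1))) = 220 + (128 + 5² + 24*5) = 220 + (128 + 25 + 120) = 220 + 273 = 493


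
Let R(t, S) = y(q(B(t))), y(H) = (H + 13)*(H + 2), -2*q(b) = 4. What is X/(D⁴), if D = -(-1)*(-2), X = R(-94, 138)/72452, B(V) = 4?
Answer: 0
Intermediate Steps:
q(b) = -2 (q(b) = -½*4 = -2)
y(H) = (2 + H)*(13 + H) (y(H) = (13 + H)*(2 + H) = (2 + H)*(13 + H))
R(t, S) = 0 (R(t, S) = 26 + (-2)² + 15*(-2) = 26 + 4 - 30 = 0)
X = 0 (X = 0/72452 = 0*(1/72452) = 0)
D = -2 (D = -1*2 = -2)
X/(D⁴) = 0/((-2)⁴) = 0/16 = 0*(1/16) = 0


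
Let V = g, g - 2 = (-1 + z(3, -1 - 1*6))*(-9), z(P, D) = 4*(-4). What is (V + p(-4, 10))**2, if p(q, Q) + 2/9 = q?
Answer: 1841449/81 ≈ 22734.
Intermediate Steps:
p(q, Q) = -2/9 + q
z(P, D) = -16
g = 155 (g = 2 + (-1 - 16)*(-9) = 2 - 17*(-9) = 2 + 153 = 155)
V = 155
(V + p(-4, 10))**2 = (155 + (-2/9 - 4))**2 = (155 - 38/9)**2 = (1357/9)**2 = 1841449/81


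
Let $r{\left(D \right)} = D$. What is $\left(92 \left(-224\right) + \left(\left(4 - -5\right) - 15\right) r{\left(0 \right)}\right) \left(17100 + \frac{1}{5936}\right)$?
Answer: $- \frac{18677030584}{53} \approx -3.524 \cdot 10^{8}$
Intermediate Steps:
$\left(92 \left(-224\right) + \left(\left(4 - -5\right) - 15\right) r{\left(0 \right)}\right) \left(17100 + \frac{1}{5936}\right) = \left(92 \left(-224\right) + \left(\left(4 - -5\right) - 15\right) 0\right) \left(17100 + \frac{1}{5936}\right) = \left(-20608 + \left(\left(4 + 5\right) - 15\right) 0\right) \left(17100 + \frac{1}{5936}\right) = \left(-20608 + \left(9 - 15\right) 0\right) \frac{101505601}{5936} = \left(-20608 - 0\right) \frac{101505601}{5936} = \left(-20608 + 0\right) \frac{101505601}{5936} = \left(-20608\right) \frac{101505601}{5936} = - \frac{18677030584}{53}$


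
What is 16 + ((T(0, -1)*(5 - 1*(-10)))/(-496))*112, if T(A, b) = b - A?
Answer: 601/31 ≈ 19.387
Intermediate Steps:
16 + ((T(0, -1)*(5 - 1*(-10)))/(-496))*112 = 16 + (((-1 - 1*0)*(5 - 1*(-10)))/(-496))*112 = 16 + (((-1 + 0)*(5 + 10))*(-1/496))*112 = 16 + (-1*15*(-1/496))*112 = 16 - 15*(-1/496)*112 = 16 + (15/496)*112 = 16 + 105/31 = 601/31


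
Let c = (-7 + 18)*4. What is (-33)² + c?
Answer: 1133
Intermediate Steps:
c = 44 (c = 11*4 = 44)
(-33)² + c = (-33)² + 44 = 1089 + 44 = 1133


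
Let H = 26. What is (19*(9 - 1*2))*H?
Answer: 3458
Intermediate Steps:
(19*(9 - 1*2))*H = (19*(9 - 1*2))*26 = (19*(9 - 2))*26 = (19*7)*26 = 133*26 = 3458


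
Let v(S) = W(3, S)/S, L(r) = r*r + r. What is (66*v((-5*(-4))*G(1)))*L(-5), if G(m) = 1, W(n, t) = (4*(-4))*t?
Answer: -21120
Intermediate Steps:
W(n, t) = -16*t
L(r) = r + r² (L(r) = r² + r = r + r²)
v(S) = -16 (v(S) = (-16*S)/S = -16)
(66*v((-5*(-4))*G(1)))*L(-5) = (66*(-16))*(-5*(1 - 5)) = -(-5280)*(-4) = -1056*20 = -21120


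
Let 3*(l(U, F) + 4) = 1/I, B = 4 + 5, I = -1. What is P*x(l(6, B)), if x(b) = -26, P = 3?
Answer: -78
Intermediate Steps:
B = 9
l(U, F) = -13/3 (l(U, F) = -4 + (⅓)/(-1) = -4 + (⅓)*(-1) = -4 - ⅓ = -13/3)
P*x(l(6, B)) = 3*(-26) = -78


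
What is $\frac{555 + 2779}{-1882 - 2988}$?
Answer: $- \frac{1667}{2435} \approx -0.6846$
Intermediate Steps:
$\frac{555 + 2779}{-1882 - 2988} = \frac{3334}{-4870} = 3334 \left(- \frac{1}{4870}\right) = - \frac{1667}{2435}$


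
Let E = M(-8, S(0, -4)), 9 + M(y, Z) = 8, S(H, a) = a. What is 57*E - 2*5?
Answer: -67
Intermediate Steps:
M(y, Z) = -1 (M(y, Z) = -9 + 8 = -1)
E = -1
57*E - 2*5 = 57*(-1) - 2*5 = -57 - 10 = -67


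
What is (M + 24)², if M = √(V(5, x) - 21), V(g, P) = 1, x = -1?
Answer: 556 + 96*I*√5 ≈ 556.0 + 214.66*I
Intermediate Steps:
M = 2*I*√5 (M = √(1 - 21) = √(-20) = 2*I*√5 ≈ 4.4721*I)
(M + 24)² = (2*I*√5 + 24)² = (24 + 2*I*√5)²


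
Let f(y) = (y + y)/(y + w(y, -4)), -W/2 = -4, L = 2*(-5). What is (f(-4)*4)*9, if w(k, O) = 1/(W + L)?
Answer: 64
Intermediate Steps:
L = -10
W = 8 (W = -2*(-4) = 8)
w(k, O) = -½ (w(k, O) = 1/(8 - 10) = 1/(-2) = -½)
f(y) = 2*y/(-½ + y) (f(y) = (y + y)/(y - ½) = (2*y)/(-½ + y) = 2*y/(-½ + y))
(f(-4)*4)*9 = ((4*(-4)/(-1 + 2*(-4)))*4)*9 = ((4*(-4)/(-1 - 8))*4)*9 = ((4*(-4)/(-9))*4)*9 = ((4*(-4)*(-⅑))*4)*9 = ((16/9)*4)*9 = (64/9)*9 = 64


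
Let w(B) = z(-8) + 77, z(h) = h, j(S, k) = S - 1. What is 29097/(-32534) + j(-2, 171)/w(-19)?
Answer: -701765/748282 ≈ -0.93783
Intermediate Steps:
j(S, k) = -1 + S
w(B) = 69 (w(B) = -8 + 77 = 69)
29097/(-32534) + j(-2, 171)/w(-19) = 29097/(-32534) + (-1 - 2)/69 = 29097*(-1/32534) - 3*1/69 = -29097/32534 - 1/23 = -701765/748282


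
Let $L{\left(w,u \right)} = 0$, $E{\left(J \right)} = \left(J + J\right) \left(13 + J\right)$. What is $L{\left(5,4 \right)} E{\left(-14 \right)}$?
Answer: $0$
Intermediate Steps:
$E{\left(J \right)} = 2 J \left(13 + J\right)$
$L{\left(5,4 \right)} E{\left(-14 \right)} = 0 \cdot 2 \left(-14\right) \left(13 - 14\right) = 0 \cdot 2 \left(-14\right) \left(-1\right) = 0 \cdot 28 = 0$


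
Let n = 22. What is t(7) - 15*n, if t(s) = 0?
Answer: -330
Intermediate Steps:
t(7) - 15*n = 0 - 15*22 = 0 - 330 = -330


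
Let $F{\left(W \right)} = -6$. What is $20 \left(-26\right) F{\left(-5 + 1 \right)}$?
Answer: $3120$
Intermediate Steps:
$20 \left(-26\right) F{\left(-5 + 1 \right)} = 20 \left(-26\right) \left(-6\right) = \left(-520\right) \left(-6\right) = 3120$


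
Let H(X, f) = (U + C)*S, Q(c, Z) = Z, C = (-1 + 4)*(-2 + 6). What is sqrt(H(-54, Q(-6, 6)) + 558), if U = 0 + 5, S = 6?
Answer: 2*sqrt(165) ≈ 25.690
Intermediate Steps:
U = 5
C = 12 (C = 3*4 = 12)
H(X, f) = 102 (H(X, f) = (5 + 12)*6 = 17*6 = 102)
sqrt(H(-54, Q(-6, 6)) + 558) = sqrt(102 + 558) = sqrt(660) = 2*sqrt(165)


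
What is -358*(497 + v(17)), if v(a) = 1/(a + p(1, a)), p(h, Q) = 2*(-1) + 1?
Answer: -1423587/8 ≈ -1.7795e+5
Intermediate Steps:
p(h, Q) = -1 (p(h, Q) = -2 + 1 = -1)
v(a) = 1/(-1 + a) (v(a) = 1/(a - 1) = 1/(-1 + a))
-358*(497 + v(17)) = -358*(497 + 1/(-1 + 17)) = -358*(497 + 1/16) = -358*7953/16 = -1423587/8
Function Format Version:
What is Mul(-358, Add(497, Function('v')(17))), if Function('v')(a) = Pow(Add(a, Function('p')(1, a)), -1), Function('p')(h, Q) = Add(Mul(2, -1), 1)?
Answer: Rational(-1423587, 8) ≈ -1.7795e+5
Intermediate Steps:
Function('p')(h, Q) = -1 (Function('p')(h, Q) = Add(-2, 1) = -1)
Function('v')(a) = Pow(Add(-1, a), -1) (Function('v')(a) = Pow(Add(a, -1), -1) = Pow(Add(-1, a), -1))
Mul(-358, Add(497, Function('v')(17))) = Mul(-358, Add(497, Pow(Add(-1, 17), -1))) = Mul(-358, Add(497, Pow(16, -1))) = Mul(-358, Add(497, Rational(1, 16))) = Mul(-358, Rational(7953, 16)) = Rational(-1423587, 8)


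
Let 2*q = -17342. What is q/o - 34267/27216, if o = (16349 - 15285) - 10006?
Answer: -35212789/121682736 ≈ -0.28938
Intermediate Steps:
q = -8671 (q = (½)*(-17342) = -8671)
o = -8942 (o = 1064 - 10006 = -8942)
q/o - 34267/27216 = -8671/(-8942) - 34267/27216 = -8671*(-1/8942) - 34267*1/27216 = 8671/8942 - 34267/27216 = -35212789/121682736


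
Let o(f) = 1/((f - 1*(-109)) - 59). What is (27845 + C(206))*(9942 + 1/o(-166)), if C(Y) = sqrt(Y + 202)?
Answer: 273604970 + 19652*sqrt(102) ≈ 2.7380e+8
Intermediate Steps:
C(Y) = sqrt(202 + Y)
o(f) = 1/(50 + f) (o(f) = 1/((f + 109) - 59) = 1/((109 + f) - 59) = 1/(50 + f))
(27845 + C(206))*(9942 + 1/o(-166)) = (27845 + sqrt(202 + 206))*(9942 + 1/(1/(50 - 166))) = (27845 + sqrt(408))*(9942 + 1/(1/(-116))) = (27845 + 2*sqrt(102))*(9942 + 1/(-1/116)) = (27845 + 2*sqrt(102))*(9942 - 116) = (27845 + 2*sqrt(102))*9826 = 273604970 + 19652*sqrt(102)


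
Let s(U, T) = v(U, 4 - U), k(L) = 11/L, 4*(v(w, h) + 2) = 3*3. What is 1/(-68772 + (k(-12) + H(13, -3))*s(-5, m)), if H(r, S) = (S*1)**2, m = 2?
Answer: -48/3300959 ≈ -1.4541e-5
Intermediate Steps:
v(w, h) = 1/4 (v(w, h) = -2 + (3*3)/4 = -2 + (1/4)*9 = -2 + 9/4 = 1/4)
s(U, T) = 1/4
H(r, S) = S**2
1/(-68772 + (k(-12) + H(13, -3))*s(-5, m)) = 1/(-68772 + (11/(-12) + (-3)**2)*(1/4)) = 1/(-68772 + (11*(-1/12) + 9)*(1/4)) = 1/(-68772 + (-11/12 + 9)*(1/4)) = 1/(-68772 + (97/12)*(1/4)) = 1/(-68772 + 97/48) = 1/(-3300959/48) = -48/3300959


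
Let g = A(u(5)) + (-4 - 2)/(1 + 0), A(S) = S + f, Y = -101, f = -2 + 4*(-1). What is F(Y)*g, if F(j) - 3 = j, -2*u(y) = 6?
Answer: 1470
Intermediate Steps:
u(y) = -3 (u(y) = -½*6 = -3)
f = -6 (f = -2 - 4 = -6)
F(j) = 3 + j
A(S) = -6 + S (A(S) = S - 6 = -6 + S)
g = -15 (g = (-6 - 3) + (-4 - 2)/(1 + 0) = -9 - 6/1 = -9 - 6*1 = -9 - 6 = -15)
F(Y)*g = (3 - 101)*(-15) = -98*(-15) = 1470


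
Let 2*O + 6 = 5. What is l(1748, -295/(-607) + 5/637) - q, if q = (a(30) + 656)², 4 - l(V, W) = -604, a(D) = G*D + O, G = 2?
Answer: -2045329/4 ≈ -5.1133e+5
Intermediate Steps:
O = -½ (O = -3 + (½)*5 = -3 + 5/2 = -½ ≈ -0.50000)
a(D) = -½ + 2*D (a(D) = 2*D - ½ = -½ + 2*D)
l(V, W) = 608 (l(V, W) = 4 - 1*(-604) = 4 + 604 = 608)
q = 2047761/4 (q = ((-½ + 2*30) + 656)² = ((-½ + 60) + 656)² = (119/2 + 656)² = (1431/2)² = 2047761/4 ≈ 5.1194e+5)
l(1748, -295/(-607) + 5/637) - q = 608 - 1*2047761/4 = 608 - 2047761/4 = -2045329/4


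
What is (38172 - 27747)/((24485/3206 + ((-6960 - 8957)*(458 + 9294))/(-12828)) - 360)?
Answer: 107186117850/120788033351 ≈ 0.88739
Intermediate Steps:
(38172 - 27747)/((24485/3206 + ((-6960 - 8957)*(458 + 9294))/(-12828)) - 360) = 10425/((24485*(1/3206) - 15917*9752*(-1/12828)) - 360) = 10425/((24485/3206 - 155222584*(-1/12828)) - 360) = 10425/((24485/3206 + 38805646/3207) - 360) = 10425/(124489424471/10281642 - 360) = 10425/(120788033351/10281642) = 10425*(10281642/120788033351) = 107186117850/120788033351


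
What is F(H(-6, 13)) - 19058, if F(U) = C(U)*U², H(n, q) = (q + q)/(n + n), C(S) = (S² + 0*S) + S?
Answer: -24683789/1296 ≈ -19046.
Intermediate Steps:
C(S) = S + S² (C(S) = (S² + 0) + S = S² + S = S + S²)
H(n, q) = q/n (H(n, q) = (2*q)/((2*n)) = (2*q)*(1/(2*n)) = q/n)
F(U) = U³*(1 + U) (F(U) = (U*(1 + U))*U² = U³*(1 + U))
F(H(-6, 13)) - 19058 = (13/(-6))³*(1 + 13/(-6)) - 19058 = (13*(-⅙))³*(1 + 13*(-⅙)) - 19058 = (-13/6)³*(1 - 13/6) - 19058 = -2197/216*(-7/6) - 19058 = 15379/1296 - 19058 = -24683789/1296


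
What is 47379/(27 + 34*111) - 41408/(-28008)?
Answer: 61849285/4435767 ≈ 13.943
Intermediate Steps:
47379/(27 + 34*111) - 41408/(-28008) = 47379/(27 + 3774) - 41408*(-1/28008) = 47379/3801 + 5176/3501 = 47379*(1/3801) + 5176/3501 = 15793/1267 + 5176/3501 = 61849285/4435767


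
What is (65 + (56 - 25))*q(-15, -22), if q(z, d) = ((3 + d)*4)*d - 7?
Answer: 159840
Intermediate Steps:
q(z, d) = -7 + d*(12 + 4*d) (q(z, d) = (12 + 4*d)*d - 7 = d*(12 + 4*d) - 7 = -7 + d*(12 + 4*d))
(65 + (56 - 25))*q(-15, -22) = (65 + (56 - 25))*(-7 + 4*(-22)**2 + 12*(-22)) = (65 + 31)*(-7 + 4*484 - 264) = 96*(-7 + 1936 - 264) = 96*1665 = 159840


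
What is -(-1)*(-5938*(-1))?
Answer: 5938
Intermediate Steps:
-(-1)*(-5938*(-1)) = -(-1)*5938 = -1*(-5938) = 5938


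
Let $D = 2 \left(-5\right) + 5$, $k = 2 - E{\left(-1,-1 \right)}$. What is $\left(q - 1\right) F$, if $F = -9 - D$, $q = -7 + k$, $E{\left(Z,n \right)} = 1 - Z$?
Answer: $32$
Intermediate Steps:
$k = 0$ ($k = 2 - \left(1 - -1\right) = 2 - \left(1 + 1\right) = 2 - 2 = 0$)
$q = -7$ ($q = -7 + 0 = -7$)
$D = -5$ ($D = -10 + 5 = -5$)
$F = -4$ ($F = -9 - -5 = -9 + 5 = -4$)
$\left(q - 1\right) F = \left(-7 - 1\right) \left(-4\right) = \left(-8\right) \left(-4\right) = 32$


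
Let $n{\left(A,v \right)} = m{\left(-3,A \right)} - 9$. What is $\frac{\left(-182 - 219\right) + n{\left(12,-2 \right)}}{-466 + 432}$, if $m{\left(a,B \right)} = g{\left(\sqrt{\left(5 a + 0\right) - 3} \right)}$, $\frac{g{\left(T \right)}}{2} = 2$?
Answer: $\frac{203}{17} \approx 11.941$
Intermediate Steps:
$g{\left(T \right)} = 4$ ($g{\left(T \right)} = 2 \cdot 2 = 4$)
$m{\left(a,B \right)} = 4$
$n{\left(A,v \right)} = -5$ ($n{\left(A,v \right)} = 4 - 9 = -5$)
$\frac{\left(-182 - 219\right) + n{\left(12,-2 \right)}}{-466 + 432} = \frac{\left(-182 - 219\right) - 5}{-466 + 432} = \frac{-401 - 5}{-34} = \left(-406\right) \left(- \frac{1}{34}\right) = \frac{203}{17}$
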